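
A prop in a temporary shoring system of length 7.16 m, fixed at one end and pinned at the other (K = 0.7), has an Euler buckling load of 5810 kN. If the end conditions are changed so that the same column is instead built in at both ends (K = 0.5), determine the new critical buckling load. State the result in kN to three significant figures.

P_cr ≈ 11400 kN

P_cr ∝ 1/K², so P_cr,new = P_cr,old × (K_old/K_new)² = 5810 × (0.7/0.5)²
= 5810 × 1.960 = 11400 kN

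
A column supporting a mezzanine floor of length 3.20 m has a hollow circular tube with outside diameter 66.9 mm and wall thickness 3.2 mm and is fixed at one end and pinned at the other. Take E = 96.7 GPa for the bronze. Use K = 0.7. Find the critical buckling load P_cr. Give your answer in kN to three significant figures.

P_cr ≈ 61.9 kN

Inner diameter d_i = 66.9 − 2×3.2 = 60.50 mm
I = π(d_o⁴ − d_i⁴)/64 = π(66.9⁴ − 60.50⁴)/64 = 3.256×10^5 mm⁴
I = 3.256×10^5 mm⁴ = 3.256×10^-7 m⁴
Effective length L_e = K·L = 0.7 × 3.20 = 2.240 m
P_cr = π²EI / L_e² = π² × 96.7×10⁹ × 3.256×10^-7 / 2.240² = 6.194×10^4 N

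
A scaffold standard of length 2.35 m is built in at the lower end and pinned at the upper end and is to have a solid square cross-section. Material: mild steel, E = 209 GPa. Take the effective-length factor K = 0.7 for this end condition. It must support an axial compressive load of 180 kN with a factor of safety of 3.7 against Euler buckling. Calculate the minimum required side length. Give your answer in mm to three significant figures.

Required P_cr = n·P = 3.7 × 180 = 666.0 kN
L_e = K·L = 0.7 × 2.35 = 1.645 m
Required I = P_cr·L_e²/(π²E) = 6.660×10^5 × 1.645² / (π² × 2.09×10^11) = 8.737×10^-7 m⁴
I_req = 8.737×10^5 mm⁴
Solid square: I = a⁴/12  ⇒  a = (12I)^(1/4) = (12×8.737×10^5)^(1/4) = 56.9 mm

a ≈ 56.9 mm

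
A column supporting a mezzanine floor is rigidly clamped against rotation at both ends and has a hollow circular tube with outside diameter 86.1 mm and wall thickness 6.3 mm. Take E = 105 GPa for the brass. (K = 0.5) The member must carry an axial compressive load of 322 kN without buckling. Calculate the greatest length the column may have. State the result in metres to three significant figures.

Inner diameter d_i = 86.1 − 2×6.3 = 73.50 mm
I = π(d_o⁴ − d_i⁴)/64 = π(86.1⁴ − 73.50⁴)/64 = 1.265×10^6 mm⁴
I = 1.265×10^-6 m⁴
At the buckling limit P_cr = P = 3.220×10^5 N
From P_cr = π²EI/(K·L)²:  L = (1/K)·√(π²EI/P_cr) = (1/0.5)·√(π²×1.05×10^11×1.265×10^-6/3.220×10^5)
L = 4.04 m

L_max ≈ 4.04 m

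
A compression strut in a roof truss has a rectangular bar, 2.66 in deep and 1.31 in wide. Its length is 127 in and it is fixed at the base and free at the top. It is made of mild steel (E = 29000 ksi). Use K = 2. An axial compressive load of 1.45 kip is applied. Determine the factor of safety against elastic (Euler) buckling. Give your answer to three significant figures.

Buckling occurs about the weak axis: I_min = h·b³/12 with b = 1.31 in (the shorter side).
I_min = 2.66×1.31³/12 = 0.4983 in⁴
Effective length L_e = K·L = 2 × 127 = 254.0 in
P_cr = π²EI / L_e² = π² × 29000×10³ × 0.4983 / 254.0² = 2.211×10^3 lb
Factor of safety n = P_cr / P = 2.2108 / 1.45 = 1.52

n ≈ 1.52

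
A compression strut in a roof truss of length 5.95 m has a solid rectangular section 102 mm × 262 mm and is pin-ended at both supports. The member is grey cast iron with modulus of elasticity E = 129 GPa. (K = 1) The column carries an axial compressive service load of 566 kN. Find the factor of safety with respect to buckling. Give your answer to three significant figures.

Buckling occurs about the weak axis: I_min = h·b³/12 with b = 102 mm (the shorter side).
I_min = 262×102³/12 = 2.317×10^7 mm⁴
I = 2.317×10^7 mm⁴ = 2.317×10^-5 m⁴
Effective length L_e = K·L = 1 × 5.95 = 5.950 m
P_cr = π²EI / L_e² = π² × 129×10⁹ × 2.317×10^-5 / 5.950² = 8.333×10^5 N
Factor of safety n = P_cr / P = 833.25 / 566 = 1.47

n ≈ 1.47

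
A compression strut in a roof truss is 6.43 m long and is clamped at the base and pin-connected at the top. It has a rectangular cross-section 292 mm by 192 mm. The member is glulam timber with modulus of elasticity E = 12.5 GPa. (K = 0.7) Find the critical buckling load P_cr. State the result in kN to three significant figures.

P_cr ≈ 1050 kN

Buckling occurs about the weak axis: I_min = h·b³/12 with b = 192 mm (the shorter side).
I_min = 292×192³/12 = 1.722×10^8 mm⁴
I = 1.722×10^8 mm⁴ = 1.722×10^-4 m⁴
Effective length L_e = K·L = 0.7 × 6.43 = 4.501 m
P_cr = π²EI / L_e² = π² × 12.5×10⁹ × 1.722×10^-4 / 4.501² = 1.049×10^6 N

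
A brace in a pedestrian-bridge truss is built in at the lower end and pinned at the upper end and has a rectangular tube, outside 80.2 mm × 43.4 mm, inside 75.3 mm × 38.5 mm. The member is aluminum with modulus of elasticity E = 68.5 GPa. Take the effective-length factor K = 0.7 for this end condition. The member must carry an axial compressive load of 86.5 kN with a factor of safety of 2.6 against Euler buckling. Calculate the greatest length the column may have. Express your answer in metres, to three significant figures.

L_max ≈ 1.07 m

Weak-axis I_min = (h_o·b_o³ − h_i·b_i³)/12 with b_o = 43.4, b_i = 38.50 mm (shorter outer/inner sides).
I_min = (80.2×43.4³ − 75.30×38.50³)/12 = 1.882×10^5 mm⁴
I = 1.882×10^-7 m⁴
Required critical load P_cr = n·P = 2.6 × 86.5 = 224.9 kN = 2.249×10^5 N
From P_cr = π²EI/(K·L)²:  L = (1/K)·√(π²EI/P_cr) = (1/0.7)·√(π²×6.85×10^10×1.882×10^-7/2.249×10^5)
L = 1.07 m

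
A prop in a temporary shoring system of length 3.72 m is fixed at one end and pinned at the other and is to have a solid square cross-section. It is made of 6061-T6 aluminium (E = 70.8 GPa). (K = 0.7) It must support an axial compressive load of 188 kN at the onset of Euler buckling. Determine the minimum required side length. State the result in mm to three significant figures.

a ≈ 68.4 mm

L_e = K·L = 0.7 × 3.72 = 2.604 m
Required I = P_cr·L_e²/(π²E) = 1.880×10^5 × 2.604² / (π² × 7.08×10^10) = 1.824×10^-6 m⁴
I_req = 1.824×10^6 mm⁴
Solid square: I = a⁴/12  ⇒  a = (12I)^(1/4) = (12×1.824×10^6)^(1/4) = 68.4 mm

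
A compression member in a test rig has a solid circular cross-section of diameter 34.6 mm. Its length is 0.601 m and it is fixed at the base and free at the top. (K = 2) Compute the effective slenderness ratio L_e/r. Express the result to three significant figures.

For a solid circle r = d/4 = 34.6/4 = 8.650 mm
L_e = K·L = 2 × 0.601 m = 1.202 m = 1202.0 mm
λ = L_e / r_min = 1202.0 / 8.650 = 139

λ ≈ 139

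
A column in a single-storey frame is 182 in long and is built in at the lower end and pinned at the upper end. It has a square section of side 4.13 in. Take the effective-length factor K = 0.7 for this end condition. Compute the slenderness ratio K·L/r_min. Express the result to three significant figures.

For a square r = a/√12 = 4.13/√12 = 1.192 in
L_e = K·L = 0.7 × 182 = 127.4 in
λ = L_e / r_min = 127.40 / 1.192 = 107

λ ≈ 107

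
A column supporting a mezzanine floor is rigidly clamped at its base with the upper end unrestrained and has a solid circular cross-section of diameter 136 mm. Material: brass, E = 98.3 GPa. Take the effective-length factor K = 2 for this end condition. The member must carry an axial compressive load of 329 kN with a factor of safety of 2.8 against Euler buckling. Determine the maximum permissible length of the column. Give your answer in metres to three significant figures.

I = πd⁴/64 = π×136⁴/64 = 1.679×10^7 mm⁴
I = 1.679×10^-5 m⁴
Required critical load P_cr = n·P = 2.8 × 329 = 921.2 kN = 9.212×10^5 N
From P_cr = π²EI/(K·L)²:  L = (1/K)·√(π²EI/P_cr) = (1/2)·√(π²×9.83×10^10×1.679×10^-5/9.212×10^5)
L = 2.10 m

L_max ≈ 2.10 m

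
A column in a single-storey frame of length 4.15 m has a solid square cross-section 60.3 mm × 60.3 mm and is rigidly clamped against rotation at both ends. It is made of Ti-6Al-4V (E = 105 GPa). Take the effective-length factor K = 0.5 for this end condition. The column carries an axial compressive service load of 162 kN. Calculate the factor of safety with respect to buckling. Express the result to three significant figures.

n ≈ 1.64

I = a⁴/12 = 60.3⁴/12 = 1.102×10^6 mm⁴
I = 1.102×10^6 mm⁴ = 1.102×10^-6 m⁴
Effective length L_e = K·L = 0.5 × 4.15 = 2.075 m
P_cr = π²EI / L_e² = π² × 105×10⁹ × 1.102×10^-6 / 2.075² = 2.652×10^5 N
Factor of safety n = P_cr / P = 265.18 / 162 = 1.64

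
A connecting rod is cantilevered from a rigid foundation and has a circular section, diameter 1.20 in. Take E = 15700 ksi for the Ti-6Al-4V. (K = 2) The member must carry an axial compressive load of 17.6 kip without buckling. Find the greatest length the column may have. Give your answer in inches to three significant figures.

L_max ≈ 15.0 in

I = πd⁴/64 = π×1.20⁴/64 = 0.1018 in⁴
At the buckling limit P_cr = P = 1.760×10^4 lb
From P_cr = π²EI/(K·L)²:  L = (1/K)·√(π²EI/P_cr) = (1/2)·√(π²×1.57×10^7×0.1018/1.760×10^4)
L = 15.0 in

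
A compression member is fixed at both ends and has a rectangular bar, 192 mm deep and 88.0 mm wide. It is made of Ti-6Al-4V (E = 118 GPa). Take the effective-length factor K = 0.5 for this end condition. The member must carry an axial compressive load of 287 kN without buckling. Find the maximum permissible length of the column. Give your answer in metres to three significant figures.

Buckling occurs about the weak axis: I_min = h·b³/12 with b = 88.0 mm (the shorter side).
I_min = 192×88.0³/12 = 1.090×10^7 mm⁴
I = 1.090×10^-5 m⁴
At the buckling limit P_cr = P = 2.870×10^5 N
From P_cr = π²EI/(K·L)²:  L = (1/K)·√(π²EI/P_cr) = (1/0.5)·√(π²×1.18×10^11×1.090×10^-5/2.870×10^5)
L = 13.3 m

L_max ≈ 13.3 m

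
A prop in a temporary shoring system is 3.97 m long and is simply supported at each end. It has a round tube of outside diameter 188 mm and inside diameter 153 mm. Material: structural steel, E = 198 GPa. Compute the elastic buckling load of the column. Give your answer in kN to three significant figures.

d_o = 188 mm, d_i = 153 mm
I = π(d_o⁴ − d_i⁴)/64 = π(188⁴ − 153.0⁴)/64 = 3.442×10^7 mm⁴
I = 3.442×10^7 mm⁴ = 3.442×10^-5 m⁴
Effective length L_e = K·L = 1 × 3.97 = 3.970 m
P_cr = π²EI / L_e² = π² × 198×10⁹ × 3.442×10^-5 / 3.970² = 4.268×10^6 N

P_cr ≈ 4270 kN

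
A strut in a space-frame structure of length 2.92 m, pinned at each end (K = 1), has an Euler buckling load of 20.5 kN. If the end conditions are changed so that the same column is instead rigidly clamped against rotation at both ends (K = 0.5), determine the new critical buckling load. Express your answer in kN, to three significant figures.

P_cr ∝ 1/K², so P_cr,new = P_cr,old × (K_old/K_new)² = 20.5 × (1/0.5)²
= 20.5 × 4.000 = 82.0 kN

P_cr ≈ 82.0 kN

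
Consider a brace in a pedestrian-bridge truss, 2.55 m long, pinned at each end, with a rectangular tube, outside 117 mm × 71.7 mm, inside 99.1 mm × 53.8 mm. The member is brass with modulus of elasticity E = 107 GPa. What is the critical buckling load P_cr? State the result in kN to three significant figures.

P_cr ≈ 375 kN

Weak-axis I_min = (h_o·b_o³ − h_i·b_i³)/12 with b_o = 71.7, b_i = 53.80 mm (shorter outer/inner sides).
I_min = (117×71.7³ − 99.10×53.80³)/12 = 2.308×10^6 mm⁴
I = 2.308×10^6 mm⁴ = 2.308×10^-6 m⁴
Effective length L_e = K·L = 1 × 2.55 = 2.550 m
P_cr = π²EI / L_e² = π² × 107×10⁹ × 2.308×10^-6 / 2.550² = 3.748×10^5 N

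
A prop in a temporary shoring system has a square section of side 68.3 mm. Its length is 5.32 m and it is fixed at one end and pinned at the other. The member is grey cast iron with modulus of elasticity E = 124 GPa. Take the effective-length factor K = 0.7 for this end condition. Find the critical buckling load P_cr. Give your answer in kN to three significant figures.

P_cr ≈ 160 kN

I = a⁴/12 = 68.3⁴/12 = 1.813×10^6 mm⁴
I = 1.813×10^6 mm⁴ = 1.813×10^-6 m⁴
Effective length L_e = K·L = 0.7 × 5.32 = 3.724 m
P_cr = π²EI / L_e² = π² × 124×10⁹ × 1.813×10^-6 / 3.724² = 1.600×10^5 N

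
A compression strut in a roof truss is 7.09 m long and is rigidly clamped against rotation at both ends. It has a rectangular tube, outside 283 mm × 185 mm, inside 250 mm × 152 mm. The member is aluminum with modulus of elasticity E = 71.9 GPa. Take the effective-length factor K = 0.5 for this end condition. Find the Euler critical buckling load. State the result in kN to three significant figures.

Weak-axis I_min = (h_o·b_o³ − h_i·b_i³)/12 with b_o = 185, b_i = 152.0 mm (shorter outer/inner sides).
I_min = (283×185³ − 250.0×152.0³)/12 = 7.616×10^7 mm⁴
I = 7.616×10^7 mm⁴ = 7.616×10^-5 m⁴
Effective length L_e = K·L = 0.5 × 7.09 = 3.545 m
P_cr = π²EI / L_e² = π² × 71.9×10⁹ × 7.616×10^-5 / 3.545² = 4.300×10^6 N

P_cr ≈ 4300 kN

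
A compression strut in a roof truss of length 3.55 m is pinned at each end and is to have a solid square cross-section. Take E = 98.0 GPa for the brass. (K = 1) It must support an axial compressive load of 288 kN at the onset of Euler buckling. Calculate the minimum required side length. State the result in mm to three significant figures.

a ≈ 81.9 mm

L_e = K·L = 1 × 3.55 = 3.550 m
Required I = P_cr·L_e²/(π²E) = 2.880×10^5 × 3.550² / (π² × 9.80×10^10) = 3.753×10^-6 m⁴
I_req = 3.753×10^6 mm⁴
Solid square: I = a⁴/12  ⇒  a = (12I)^(1/4) = (12×3.753×10^6)^(1/4) = 81.9 mm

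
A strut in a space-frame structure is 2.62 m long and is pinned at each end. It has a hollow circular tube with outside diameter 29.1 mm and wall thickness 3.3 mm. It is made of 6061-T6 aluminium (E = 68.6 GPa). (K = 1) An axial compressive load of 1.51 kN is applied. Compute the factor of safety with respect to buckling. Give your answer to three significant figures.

n ≈ 1.48

Inner diameter d_i = 29.1 − 2×3.3 = 22.50 mm
I = π(d_o⁴ − d_i⁴)/64 = π(29.1⁴ − 22.50⁴)/64 = 2.262×10^4 mm⁴
I = 2.262×10^4 mm⁴ = 2.262×10^-8 m⁴
Effective length L_e = K·L = 1 × 2.62 = 2.620 m
P_cr = π²EI / L_e² = π² × 68.6×10⁹ × 2.262×10^-8 / 2.620² = 2.231×10^3 N
Factor of safety n = P_cr / P = 2.2310 / 1.51 = 1.48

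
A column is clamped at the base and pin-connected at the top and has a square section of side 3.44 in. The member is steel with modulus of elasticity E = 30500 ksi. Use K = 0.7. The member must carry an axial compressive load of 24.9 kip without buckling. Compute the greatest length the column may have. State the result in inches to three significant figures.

L_max ≈ 537 in

I = a⁴/12 = 3.44⁴/12 = 11.67 in⁴
At the buckling limit P_cr = P = 2.490×10^4 lb
From P_cr = π²EI/(K·L)²:  L = (1/K)·√(π²EI/P_cr) = (1/0.7)·√(π²×3.05×10^7×11.67/2.490×10^4)
L = 537 in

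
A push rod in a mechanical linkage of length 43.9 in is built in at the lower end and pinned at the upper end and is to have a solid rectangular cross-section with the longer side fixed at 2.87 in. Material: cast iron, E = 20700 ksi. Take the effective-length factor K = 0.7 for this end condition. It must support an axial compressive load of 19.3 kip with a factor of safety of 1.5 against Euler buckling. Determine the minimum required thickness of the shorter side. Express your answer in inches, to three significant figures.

Required P_cr = n·P = 1.5 × 19.3 = 28.95 kip
L_e = K·L = 0.7 × 43.9 = 30.73 in
Required I = P_cr·L_e²/(π²E) = 2.895×10^4 × 30.73² / (π² × 2.07×10^7) = 0.1338 in⁴
Rectangle, weak axis: I_min = h·b³/12 with h = 2.87 in fixed  ⇒  b = (12I/h)^(1/3) = 0.824 in

b ≈ 0.824 in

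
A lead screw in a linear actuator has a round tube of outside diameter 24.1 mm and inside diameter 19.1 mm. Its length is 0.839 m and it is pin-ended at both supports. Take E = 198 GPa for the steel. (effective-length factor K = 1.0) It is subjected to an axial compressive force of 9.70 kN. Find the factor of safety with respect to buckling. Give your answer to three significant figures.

d_o = 24.1 mm, d_i = 19.1 mm
I = π(d_o⁴ − d_i⁴)/64 = π(24.1⁴ − 19.10⁴)/64 = 1.003×10^4 mm⁴
I = 1.003×10^4 mm⁴ = 1.003×10^-8 m⁴
Effective length L_e = K·L = 1 × 0.839 = 0.8390 m
P_cr = π²EI / L_e² = π² × 198×10⁹ × 1.003×10^-8 / 0.8390² = 2.783×10^4 N
Factor of safety n = P_cr / P = 27.834 / 9.70 = 2.87

n ≈ 2.87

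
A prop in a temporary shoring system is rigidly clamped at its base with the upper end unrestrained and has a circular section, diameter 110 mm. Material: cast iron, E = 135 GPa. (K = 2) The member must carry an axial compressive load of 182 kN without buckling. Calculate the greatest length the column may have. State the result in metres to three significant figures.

I = πd⁴/64 = π×110⁴/64 = 7.187×10^6 mm⁴
I = 7.187×10^-6 m⁴
At the buckling limit P_cr = P = 1.820×10^5 N
From P_cr = π²EI/(K·L)²:  L = (1/K)·√(π²EI/P_cr) = (1/2)·√(π²×1.35×10^11×7.187×10^-6/1.820×10^5)
L = 3.63 m

L_max ≈ 3.63 m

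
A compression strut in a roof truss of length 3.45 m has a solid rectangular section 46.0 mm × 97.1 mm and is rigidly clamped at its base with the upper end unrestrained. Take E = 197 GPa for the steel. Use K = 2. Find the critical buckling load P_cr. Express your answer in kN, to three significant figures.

Buckling occurs about the weak axis: I_min = h·b³/12 with b = 46.0 mm (the shorter side).
I_min = 97.1×46.0³/12 = 7.876×10^5 mm⁴
I = 7.876×10^5 mm⁴ = 7.876×10^-7 m⁴
Effective length L_e = K·L = 2 × 3.45 = 6.900 m
P_cr = π²EI / L_e² = π² × 197×10⁹ × 7.876×10^-7 / 6.900² = 3.216×10^4 N

P_cr ≈ 32.2 kN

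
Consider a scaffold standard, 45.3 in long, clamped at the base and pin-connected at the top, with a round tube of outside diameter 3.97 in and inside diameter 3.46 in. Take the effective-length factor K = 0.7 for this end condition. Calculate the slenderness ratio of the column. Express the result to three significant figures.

λ ≈ 24.1

d_o = 3.97 in, d_i = 3.46 in
I = π(d_o⁴ − d_i⁴)/64 = π(3.97⁴ − 3.460⁴)/64 = 5.158 in⁴
A = 2.976 in²;  r_min = √(I/A) = √(5.158/2.976) = 1.317 in
L_e = K·L = 0.7 × 45.3 = 31.71 in
λ = L_e / r_min = 31.710 / 1.317 = 24.1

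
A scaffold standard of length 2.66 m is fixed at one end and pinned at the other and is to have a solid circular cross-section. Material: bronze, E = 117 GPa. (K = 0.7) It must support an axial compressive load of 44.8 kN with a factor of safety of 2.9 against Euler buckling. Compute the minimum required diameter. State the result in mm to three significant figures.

Required P_cr = n·P = 2.9 × 44.8 = 129.9 kN
L_e = K·L = 0.7 × 2.66 = 1.862 m
Required I = P_cr·L_e²/(π²E) = 1.299×10^5 × 1.862² / (π² × 1.17×10^11) = 3.901×10^-7 m⁴
I_req = 3.901×10^5 mm⁴
Solid circle: I = πd⁴/64  ⇒  d = (64I/π)^(1/4) = (64×3.901×10^5/π)^(1/4) = 53.1 mm

d ≈ 53.1 mm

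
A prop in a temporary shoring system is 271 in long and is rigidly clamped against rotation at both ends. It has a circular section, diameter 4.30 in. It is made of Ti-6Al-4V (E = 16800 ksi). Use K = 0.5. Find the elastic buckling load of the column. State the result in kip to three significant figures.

I = πd⁴/64 = π×4.30⁴/64 = 16.78 in⁴
Effective length L_e = K·L = 0.5 × 271 = 135.5 in
P_cr = π²EI / L_e² = π² × 16800×10³ × 16.78 / 135.5² = 1.516×10^5 lb

P_cr ≈ 152 kip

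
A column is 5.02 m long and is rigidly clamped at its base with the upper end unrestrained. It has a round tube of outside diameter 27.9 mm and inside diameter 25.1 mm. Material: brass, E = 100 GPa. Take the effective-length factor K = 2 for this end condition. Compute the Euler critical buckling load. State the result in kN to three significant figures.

P_cr ≈ 0.100 kN

d_o = 27.9 mm, d_i = 25.1 mm
I = π(d_o⁴ − d_i⁴)/64 = π(27.9⁴ − 25.10⁴)/64 = 1.026×10^4 mm⁴
I = 1.026×10^4 mm⁴ = 1.026×10^-8 m⁴
Effective length L_e = K·L = 2 × 5.02 = 10.04 m
P_cr = π²EI / L_e² = π² × 100×10⁹ × 1.026×10^-8 / 10.04² = 100.5 N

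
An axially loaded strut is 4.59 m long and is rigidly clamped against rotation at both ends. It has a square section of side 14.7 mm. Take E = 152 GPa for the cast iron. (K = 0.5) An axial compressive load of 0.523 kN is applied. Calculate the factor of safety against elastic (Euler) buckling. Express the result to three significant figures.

I = a⁴/12 = 14.7⁴/12 = 3.891×10^3 mm⁴
I = 3.891×10^3 mm⁴ = 3.891×10^-9 m⁴
Effective length L_e = K·L = 0.5 × 4.59 = 2.295 m
P_cr = π²EI / L_e² = π² × 152×10⁹ × 3.891×10^-9 / 2.295² = 1.108×10^3 N
Factor of safety n = P_cr / P = 1.1083 / 0.523 = 2.12

n ≈ 2.12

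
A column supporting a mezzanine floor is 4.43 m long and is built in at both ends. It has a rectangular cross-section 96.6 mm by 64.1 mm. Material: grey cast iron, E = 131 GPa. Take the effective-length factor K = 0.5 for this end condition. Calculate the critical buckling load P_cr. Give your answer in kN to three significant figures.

Buckling occurs about the weak axis: I_min = h·b³/12 with b = 64.1 mm (the shorter side).
I_min = 96.6×64.1³/12 = 2.120×10^6 mm⁴
I = 2.120×10^6 mm⁴ = 2.120×10^-6 m⁴
Effective length L_e = K·L = 0.5 × 4.43 = 2.215 m
P_cr = π²EI / L_e² = π² × 131×10⁹ × 2.120×10^-6 / 2.215² = 5.587×10^5 N

P_cr ≈ 559 kN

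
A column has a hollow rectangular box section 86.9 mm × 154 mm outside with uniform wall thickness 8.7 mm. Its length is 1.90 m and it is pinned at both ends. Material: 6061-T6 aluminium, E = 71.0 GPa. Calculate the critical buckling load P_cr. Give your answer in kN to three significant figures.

P_cr ≈ 893 kN

Inner dimensions: h_i = 154 − 2×8.7 = 136.6 mm, b_i = 86.9 − 2×8.7 = 69.50 mm
Weak-axis I_min = (h_o·b_o³ − h_i·b_i³)/12 with b_o = 86.9, b_i = 69.50 mm (shorter outer/inner sides).
I_min = (154×86.9³ − 136.6×69.50³)/12 = 4.600×10^6 mm⁴
I = 4.600×10^6 mm⁴ = 4.600×10^-6 m⁴
Effective length L_e = K·L = 1 × 1.90 = 1.900 m
P_cr = π²EI / L_e² = π² × 71.0×10⁹ × 4.600×10^-6 / 1.900² = 8.930×10^5 N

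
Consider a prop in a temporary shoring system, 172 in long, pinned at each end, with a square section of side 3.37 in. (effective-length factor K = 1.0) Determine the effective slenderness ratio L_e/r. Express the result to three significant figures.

λ ≈ 177

I = a⁴/12 = 3.37⁴/12 = 10.75 in⁴
A = 11.36 in²;  r_min = √(I/A) = √(10.75/11.36) = 0.9728 in
L_e = K·L = 1 × 172 = 172.0 in
λ = L_e / r_min = 172.00 / 0.9728 = 177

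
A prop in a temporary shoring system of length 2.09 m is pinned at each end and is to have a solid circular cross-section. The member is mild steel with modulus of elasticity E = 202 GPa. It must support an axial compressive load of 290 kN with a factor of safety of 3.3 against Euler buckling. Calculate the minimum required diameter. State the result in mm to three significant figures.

Required P_cr = n·P = 3.3 × 290 = 957.0 kN
L_e = K·L = 1 × 2.09 = 2.090 m
Required I = P_cr·L_e²/(π²E) = 9.570×10^5 × 2.090² / (π² × 2.02×10^11) = 2.097×10^-6 m⁴
I_req = 2.097×10^6 mm⁴
Solid circle: I = πd⁴/64  ⇒  d = (64I/π)^(1/4) = (64×2.097×10^6/π)^(1/4) = 80.8 mm

d ≈ 80.8 mm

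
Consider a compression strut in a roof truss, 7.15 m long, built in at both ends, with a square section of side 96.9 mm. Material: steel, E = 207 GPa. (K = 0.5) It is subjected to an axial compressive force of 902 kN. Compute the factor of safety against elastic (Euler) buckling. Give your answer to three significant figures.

I = a⁴/12 = 96.9⁴/12 = 7.347×10^6 mm⁴
I = 7.347×10^6 mm⁴ = 7.347×10^-6 m⁴
Effective length L_e = K·L = 0.5 × 7.15 = 3.575 m
P_cr = π²EI / L_e² = π² × 207×10⁹ × 7.347×10^-6 / 3.575² = 1.174×10^6 N
Factor of safety n = P_cr / P = 1174.4 / 902 = 1.30

n ≈ 1.30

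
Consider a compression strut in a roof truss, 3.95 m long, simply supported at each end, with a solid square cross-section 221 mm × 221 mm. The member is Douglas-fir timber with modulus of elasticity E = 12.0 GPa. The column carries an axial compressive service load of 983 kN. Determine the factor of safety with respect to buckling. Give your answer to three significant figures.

I = a⁴/12 = 221⁴/12 = 1.988×10^8 mm⁴
I = 1.988×10^8 mm⁴ = 1.988×10^-4 m⁴
Effective length L_e = K·L = 1 × 3.95 = 3.950 m
P_cr = π²EI / L_e² = π² × 12.0×10⁹ × 1.988×10^-4 / 3.950² = 1.509×10^6 N
Factor of safety n = P_cr / P = 1508.9 / 983 = 1.54

n ≈ 1.54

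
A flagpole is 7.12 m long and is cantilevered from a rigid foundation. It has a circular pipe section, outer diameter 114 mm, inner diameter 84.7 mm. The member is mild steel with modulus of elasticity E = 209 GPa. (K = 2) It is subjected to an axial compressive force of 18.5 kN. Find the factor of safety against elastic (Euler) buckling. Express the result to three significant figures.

n ≈ 3.17

d_o = 114 mm, d_i = 84.7 mm
I = π(d_o⁴ − d_i⁴)/64 = π(114⁴ − 84.70⁴)/64 = 5.764×10^6 mm⁴
I = 5.764×10^6 mm⁴ = 5.764×10^-6 m⁴
Effective length L_e = K·L = 2 × 7.12 = 14.24 m
P_cr = π²EI / L_e² = π² × 209×10⁹ × 5.764×10^-6 / 14.24² = 5.864×10^4 N
Factor of safety n = P_cr / P = 58.637 / 18.5 = 3.17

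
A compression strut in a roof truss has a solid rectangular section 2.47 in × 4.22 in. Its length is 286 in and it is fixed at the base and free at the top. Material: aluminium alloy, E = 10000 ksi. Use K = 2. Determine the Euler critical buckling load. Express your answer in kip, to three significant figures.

Buckling occurs about the weak axis: I_min = h·b³/12 with b = 2.47 in (the shorter side).
I_min = 4.22×2.47³/12 = 5.299 in⁴
Effective length L_e = K·L = 2 × 286 = 572.0 in
P_cr = π²EI / L_e² = π² × 10000×10³ × 5.299 / 572.0² = 1.599×10^3 lb

P_cr ≈ 1.60 kip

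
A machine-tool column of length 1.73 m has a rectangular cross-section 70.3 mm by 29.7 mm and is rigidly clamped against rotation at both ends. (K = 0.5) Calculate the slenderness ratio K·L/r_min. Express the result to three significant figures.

λ ≈ 101

Buckling occurs about the weak axis: I_min = h·b³/12 with b = 29.7 mm (the shorter side).
I_min = 70.3×29.7³/12 = 1.535×10^5 mm⁴
A = 2.088×10^3 mm²;  r_min = √(I/A) = √(1.535×10^5/2.088×10^3) = 8.574 mm
L_e = K·L = 0.5 × 1.73 m = 0.8650 m = 865.00 mm
λ = L_e / r_min = 865.00 / 8.574 = 101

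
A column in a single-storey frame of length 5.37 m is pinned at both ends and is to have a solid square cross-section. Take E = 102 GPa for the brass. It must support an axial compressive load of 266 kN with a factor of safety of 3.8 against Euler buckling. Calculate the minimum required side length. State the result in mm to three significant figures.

a ≈ 137 mm

Required P_cr = n·P = 3.8 × 266 = 1011 kN
L_e = K·L = 1 × 5.37 = 5.370 m
Required I = P_cr·L_e²/(π²E) = 1.011×10^6 × 5.370² / (π² × 1.02×10^11) = 2.895×10^-5 m⁴
I_req = 2.895×10^7 mm⁴
Solid square: I = a⁴/12  ⇒  a = (12I)^(1/4) = (12×2.895×10^7)^(1/4) = 137 mm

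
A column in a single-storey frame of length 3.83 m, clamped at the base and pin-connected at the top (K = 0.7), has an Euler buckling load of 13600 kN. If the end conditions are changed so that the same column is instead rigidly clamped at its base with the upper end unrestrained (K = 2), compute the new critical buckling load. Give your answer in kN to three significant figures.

P_cr ∝ 1/K², so P_cr,new = P_cr,old × (K_old/K_new)² = 13600 × (0.7/2)²
= 13600 × 0.1225 = 1670 kN

P_cr ≈ 1670 kN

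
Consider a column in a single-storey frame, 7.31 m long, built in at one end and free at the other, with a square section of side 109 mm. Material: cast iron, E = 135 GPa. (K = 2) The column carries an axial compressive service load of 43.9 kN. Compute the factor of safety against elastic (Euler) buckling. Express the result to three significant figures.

I = a⁴/12 = 109⁴/12 = 1.176×10^7 mm⁴
I = 1.176×10^7 mm⁴ = 1.176×10^-5 m⁴
Effective length L_e = K·L = 2 × 7.31 = 14.62 m
P_cr = π²EI / L_e² = π² × 135×10⁹ × 1.176×10^-5 / 14.62² = 7.333×10^4 N
Factor of safety n = P_cr / P = 73.327 / 43.9 = 1.67

n ≈ 1.67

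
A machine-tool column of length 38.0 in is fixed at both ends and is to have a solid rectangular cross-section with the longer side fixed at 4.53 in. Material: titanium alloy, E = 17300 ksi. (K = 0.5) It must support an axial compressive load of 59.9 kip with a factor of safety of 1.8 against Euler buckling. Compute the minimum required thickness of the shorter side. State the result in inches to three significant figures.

b ≈ 0.845 in

Required P_cr = n·P = 1.8 × 59.9 = 107.8 kip
L_e = K·L = 0.5 × 38.0 = 19.00 in
Required I = P_cr·L_e²/(π²E) = 1.078×10^5 × 19.00² / (π² × 1.73×10^7) = 0.2280 in⁴
Rectangle, weak axis: I_min = h·b³/12 with h = 4.53 in fixed  ⇒  b = (12I/h)^(1/3) = 0.845 in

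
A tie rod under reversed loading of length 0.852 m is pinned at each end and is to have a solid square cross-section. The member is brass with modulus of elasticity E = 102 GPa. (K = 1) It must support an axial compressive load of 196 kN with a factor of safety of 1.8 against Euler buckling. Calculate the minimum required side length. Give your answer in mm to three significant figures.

Required P_cr = n·P = 1.8 × 196 = 352.8 kN
L_e = K·L = 1 × 0.852 = 0.8520 m
Required I = P_cr·L_e²/(π²E) = 3.528×10^5 × 0.8520² / (π² × 1.02×10^11) = 2.544×10^-7 m⁴
I_req = 2.544×10^5 mm⁴
Solid square: I = a⁴/12  ⇒  a = (12I)^(1/4) = (12×2.544×10^5)^(1/4) = 41.8 mm

a ≈ 41.8 mm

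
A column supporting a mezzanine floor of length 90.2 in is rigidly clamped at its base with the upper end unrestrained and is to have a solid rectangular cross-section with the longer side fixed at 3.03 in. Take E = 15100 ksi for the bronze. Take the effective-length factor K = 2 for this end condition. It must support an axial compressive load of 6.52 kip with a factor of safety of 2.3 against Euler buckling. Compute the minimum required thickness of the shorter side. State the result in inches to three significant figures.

b ≈ 2.35 in

Required P_cr = n·P = 2.3 × 6.52 = 15.00 kip
L_e = K·L = 2 × 90.2 = 180.4 in
Required I = P_cr·L_e²/(π²E) = 1.500×10^4 × 180.4² / (π² × 1.51×10^7) = 3.275 in⁴
Rectangle, weak axis: I_min = h·b³/12 with h = 3.03 in fixed  ⇒  b = (12I/h)^(1/3) = 2.35 in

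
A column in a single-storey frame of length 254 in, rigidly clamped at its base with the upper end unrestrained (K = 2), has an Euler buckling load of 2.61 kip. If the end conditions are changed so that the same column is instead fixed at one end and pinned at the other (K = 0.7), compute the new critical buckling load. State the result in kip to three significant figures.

P_cr ≈ 21.3 kip

P_cr ∝ 1/K², so P_cr,new = P_cr,old × (K_old/K_new)² = 2.61 × (2/0.7)²
= 2.61 × 8.163 = 21.3 kip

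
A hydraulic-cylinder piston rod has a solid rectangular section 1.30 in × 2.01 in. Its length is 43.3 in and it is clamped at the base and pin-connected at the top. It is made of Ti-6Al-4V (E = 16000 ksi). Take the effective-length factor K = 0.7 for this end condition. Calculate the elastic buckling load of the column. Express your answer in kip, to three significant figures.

P_cr ≈ 63.3 kip

Buckling occurs about the weak axis: I_min = h·b³/12 with b = 1.30 in (the shorter side).
I_min = 2.01×1.30³/12 = 0.3680 in⁴
Effective length L_e = K·L = 0.7 × 43.3 = 30.31 in
P_cr = π²EI / L_e² = π² × 16000×10³ × 0.3680 / 30.31² = 6.325×10^4 lb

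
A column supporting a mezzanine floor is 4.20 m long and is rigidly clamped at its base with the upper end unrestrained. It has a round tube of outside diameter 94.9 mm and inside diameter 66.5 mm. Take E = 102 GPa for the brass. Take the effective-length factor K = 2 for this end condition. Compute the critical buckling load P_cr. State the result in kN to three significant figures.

d_o = 94.9 mm, d_i = 66.5 mm
I = π(d_o⁴ − d_i⁴)/64 = π(94.9⁴ − 66.50⁴)/64 = 3.021×10^6 mm⁴
I = 3.021×10^6 mm⁴ = 3.021×10^-6 m⁴
Effective length L_e = K·L = 2 × 4.20 = 8.400 m
P_cr = π²EI / L_e² = π² × 102×10⁹ × 3.021×10^-6 / 8.400² = 4.311×10^4 N

P_cr ≈ 43.1 kN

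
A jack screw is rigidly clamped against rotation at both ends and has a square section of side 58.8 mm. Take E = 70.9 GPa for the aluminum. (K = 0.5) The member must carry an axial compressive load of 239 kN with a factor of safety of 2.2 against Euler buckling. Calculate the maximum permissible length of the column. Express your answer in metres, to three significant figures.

I = a⁴/12 = 58.8⁴/12 = 9.962×10^5 mm⁴
I = 9.962×10^-7 m⁴
Required critical load P_cr = n·P = 2.2 × 239 = 525.8 kN = 5.258×10^5 N
From P_cr = π²EI/(K·L)²:  L = (1/K)·√(π²EI/P_cr) = (1/0.5)·√(π²×7.09×10^10×9.962×10^-7/5.258×10^5)
L = 2.30 m

L_max ≈ 2.30 m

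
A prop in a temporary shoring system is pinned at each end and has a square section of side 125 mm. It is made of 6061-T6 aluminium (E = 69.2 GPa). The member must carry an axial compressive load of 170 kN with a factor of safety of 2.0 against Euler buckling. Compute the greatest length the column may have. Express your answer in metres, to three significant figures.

L_max ≈ 6.39 m

I = a⁴/12 = 125⁴/12 = 2.035×10^7 mm⁴
I = 2.035×10^-5 m⁴
Required critical load P_cr = n·P = 2.0 × 170 = 340.0 kN = 3.400×10^5 N
From P_cr = π²EI/(K·L)²:  L = (1/K)·√(π²EI/P_cr) = (1/1)·√(π²×6.92×10^10×2.035×10^-5/3.400×10^5)
L = 6.39 m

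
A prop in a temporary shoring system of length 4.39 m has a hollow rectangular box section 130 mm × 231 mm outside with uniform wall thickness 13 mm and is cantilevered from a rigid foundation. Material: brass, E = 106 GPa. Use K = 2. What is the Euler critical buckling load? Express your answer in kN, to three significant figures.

P_cr ≈ 313 kN

Inner dimensions: h_i = 231 − 2×13 = 205.0 mm, b_i = 130 − 2×13 = 104.0 mm
Weak-axis I_min = (h_o·b_o³ − h_i·b_i³)/12 with b_o = 130, b_i = 104.0 mm (shorter outer/inner sides).
I_min = (231×130³ − 205.0×104.0³)/12 = 2.308×10^7 mm⁴
I = 2.308×10^7 mm⁴ = 2.308×10^-5 m⁴
Effective length L_e = K·L = 2 × 4.39 = 8.780 m
P_cr = π²EI / L_e² = π² × 106×10⁹ × 2.308×10^-5 / 8.780² = 3.132×10^5 N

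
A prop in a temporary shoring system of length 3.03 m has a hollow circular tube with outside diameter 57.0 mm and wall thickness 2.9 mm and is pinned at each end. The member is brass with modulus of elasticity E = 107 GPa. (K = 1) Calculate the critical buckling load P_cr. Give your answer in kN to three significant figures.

Inner diameter d_i = 57.0 − 2×2.9 = 51.20 mm
I = π(d_o⁴ − d_i⁴)/64 = π(57.0⁴ − 51.20⁴)/64 = 1.808×10^5 mm⁴
I = 1.808×10^5 mm⁴ = 1.808×10^-7 m⁴
Effective length L_e = K·L = 1 × 3.03 = 3.030 m
P_cr = π²EI / L_e² = π² × 107×10⁹ × 1.808×10^-7 / 3.030² = 2.080×10^4 N

P_cr ≈ 20.8 kN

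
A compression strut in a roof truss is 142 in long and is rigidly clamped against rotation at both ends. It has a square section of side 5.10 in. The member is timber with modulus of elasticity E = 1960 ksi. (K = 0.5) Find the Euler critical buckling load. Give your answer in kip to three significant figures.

P_cr ≈ 216 kip

I = a⁴/12 = 5.10⁴/12 = 56.38 in⁴
Effective length L_e = K·L = 0.5 × 142 = 71.00 in
P_cr = π²EI / L_e² = π² × 1960×10³ × 56.38 / 71.00² = 2.163×10^5 lb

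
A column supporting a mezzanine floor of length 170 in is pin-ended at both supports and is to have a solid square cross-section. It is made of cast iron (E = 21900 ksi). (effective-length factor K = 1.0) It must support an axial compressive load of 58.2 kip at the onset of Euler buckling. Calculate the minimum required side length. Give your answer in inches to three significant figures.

a ≈ 3.11 in

L_e = K·L = 1 × 170 = 170.0 in
Required I = P_cr·L_e²/(π²E) = 5.820×10^4 × 170.0² / (π² × 2.19×10^7) = 7.782 in⁴
Solid square: I = a⁴/12  ⇒  a = (12I)^(1/4) = (12×7.782)^(1/4) = 3.11 in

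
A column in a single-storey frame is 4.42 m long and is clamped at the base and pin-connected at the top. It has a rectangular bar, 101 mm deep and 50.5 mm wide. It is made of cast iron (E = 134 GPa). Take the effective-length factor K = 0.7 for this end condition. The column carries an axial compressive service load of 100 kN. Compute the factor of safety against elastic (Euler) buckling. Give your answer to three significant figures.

Buckling occurs about the weak axis: I_min = h·b³/12 with b = 50.5 mm (the shorter side).
I_min = 101×50.5³/12 = 1.084×10^6 mm⁴
I = 1.084×10^6 mm⁴ = 1.084×10^-6 m⁴
Effective length L_e = K·L = 0.7 × 4.42 = 3.094 m
P_cr = π²EI / L_e² = π² × 134×10⁹ × 1.084×10^-6 / 3.094² = 1.498×10^5 N
Factor of safety n = P_cr / P = 149.75 / 100 = 1.50

n ≈ 1.50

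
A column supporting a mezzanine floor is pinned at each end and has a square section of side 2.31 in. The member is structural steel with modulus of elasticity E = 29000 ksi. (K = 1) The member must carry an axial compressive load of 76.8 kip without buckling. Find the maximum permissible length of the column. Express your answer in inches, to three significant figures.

L_max ≈ 94.0 in

I = a⁴/12 = 2.31⁴/12 = 2.373 in⁴
At the buckling limit P_cr = P = 7.680×10^4 lb
From P_cr = π²EI/(K·L)²:  L = (1/K)·√(π²EI/P_cr) = (1/1)·√(π²×2.90×10^7×2.373/7.680×10^4)
L = 94.0 in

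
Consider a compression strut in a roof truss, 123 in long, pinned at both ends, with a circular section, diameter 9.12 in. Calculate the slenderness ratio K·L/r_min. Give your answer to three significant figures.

I = πd⁴/64 = π×9.12⁴/64 = 339.6 in⁴
A = 65.33 in²;  r_min = √(I/A) = √(339.6/65.33) = 2.280 in
L_e = K·L = 1 × 123 = 123.0 in
λ = L_e / r_min = 123.00 / 2.280 = 53.9

λ ≈ 53.9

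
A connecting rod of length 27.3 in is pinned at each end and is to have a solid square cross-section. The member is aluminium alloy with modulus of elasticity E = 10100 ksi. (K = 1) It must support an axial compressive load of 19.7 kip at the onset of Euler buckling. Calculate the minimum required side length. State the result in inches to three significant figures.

a ≈ 1.15 in

L_e = K·L = 1 × 27.3 = 27.30 in
Required I = P_cr·L_e²/(π²E) = 1.970×10^4 × 27.30² / (π² × 1.01×10^7) = 0.1473 in⁴
Solid square: I = a⁴/12  ⇒  a = (12I)^(1/4) = (12×0.1473)^(1/4) = 1.15 in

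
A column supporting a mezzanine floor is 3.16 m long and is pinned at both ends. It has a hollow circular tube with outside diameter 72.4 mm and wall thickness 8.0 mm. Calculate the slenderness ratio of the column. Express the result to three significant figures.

Inner diameter d_i = 72.4 − 2×8.0 = 56.40 mm
I = π(d_o⁴ − d_i⁴)/64 = π(72.4⁴ − 56.40⁴)/64 = 8.520×10^5 mm⁴
A = 1.619×10^3 mm²;  r_min = √(I/A) = √(8.520×10^5/1.619×10^3) = 22.94 mm
L_e = K·L = 1 × 3.16 m = 3.160 m = 3160.0 mm
λ = L_e / r_min = 3160.0 / 22.94 = 138

λ ≈ 138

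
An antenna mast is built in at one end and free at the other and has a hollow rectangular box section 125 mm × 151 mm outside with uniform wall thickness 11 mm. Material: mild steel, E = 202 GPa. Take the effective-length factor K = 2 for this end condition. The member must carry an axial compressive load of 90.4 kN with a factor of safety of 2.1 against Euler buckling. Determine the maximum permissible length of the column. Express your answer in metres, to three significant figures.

Inner dimensions: h_i = 151 − 2×11 = 129.0 mm, b_i = 125 − 2×11 = 103.0 mm
Weak-axis I_min = (h_o·b_o³ − h_i·b_i³)/12 with b_o = 125, b_i = 103.0 mm (shorter outer/inner sides).
I_min = (151×125³ − 129.0×103.0³)/12 = 1.283×10^7 mm⁴
I = 1.283×10^-5 m⁴
Required critical load P_cr = n·P = 2.1 × 90.4 = 189.8 kN = 1.898×10^5 N
From P_cr = π²EI/(K·L)²:  L = (1/K)·√(π²EI/P_cr) = (1/2)·√(π²×2.02×10^11×1.283×10^-5/1.898×10^5)
L = 5.80 m

L_max ≈ 5.80 m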